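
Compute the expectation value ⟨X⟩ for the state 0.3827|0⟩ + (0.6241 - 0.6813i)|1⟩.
0.4777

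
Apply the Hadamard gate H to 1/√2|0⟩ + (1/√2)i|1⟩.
(1/2 + (1/2)i)|0⟩ + (1/2 - (1/2)i)|1⟩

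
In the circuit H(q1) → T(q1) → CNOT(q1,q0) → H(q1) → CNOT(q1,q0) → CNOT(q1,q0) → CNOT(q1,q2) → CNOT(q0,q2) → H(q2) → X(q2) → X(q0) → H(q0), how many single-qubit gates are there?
7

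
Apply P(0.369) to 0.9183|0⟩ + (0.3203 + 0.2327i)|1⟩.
0.9183|0⟩ + (0.2148 + 0.3326i)|1⟩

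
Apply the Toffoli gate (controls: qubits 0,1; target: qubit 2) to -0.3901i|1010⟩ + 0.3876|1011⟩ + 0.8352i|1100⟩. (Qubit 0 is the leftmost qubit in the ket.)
-0.3901i|1010⟩ + 0.3876|1011⟩ + 0.8352i|1110⟩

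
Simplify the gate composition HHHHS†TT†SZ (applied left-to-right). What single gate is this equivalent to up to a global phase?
Z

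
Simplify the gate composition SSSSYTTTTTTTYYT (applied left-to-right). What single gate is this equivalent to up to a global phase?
Y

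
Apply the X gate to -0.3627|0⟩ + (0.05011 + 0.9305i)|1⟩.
(0.05011 + 0.9305i)|0⟩ - 0.3627|1⟩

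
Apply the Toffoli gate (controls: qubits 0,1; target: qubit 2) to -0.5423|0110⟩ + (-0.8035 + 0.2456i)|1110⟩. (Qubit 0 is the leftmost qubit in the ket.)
-0.5423|0110⟩ + (-0.8035 + 0.2456i)|1100⟩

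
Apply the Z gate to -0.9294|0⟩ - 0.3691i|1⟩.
-0.9294|0⟩ + 0.3691i|1⟩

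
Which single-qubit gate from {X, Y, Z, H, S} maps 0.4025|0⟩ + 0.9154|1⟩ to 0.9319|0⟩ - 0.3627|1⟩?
H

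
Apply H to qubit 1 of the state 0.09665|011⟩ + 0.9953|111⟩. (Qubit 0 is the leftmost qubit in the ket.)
0.06834|001⟩ - 0.06834|011⟩ + 0.7038|101⟩ - 0.7038|111⟩

H on qubit 1 mixes each pair of kets that differ only in qubit 1: amplitudes (a, b) of (|…0…⟩, |…1…⟩) become ((a + b)/√2, (a − b)/√2). Kets absent from the input have amplitude 0.
(|001⟩, |011⟩): (a, b) = (0, 0.09665) → (0.06834, -0.06834)
(|101⟩, |111⟩): (a, b) = (0, 0.9953) → (0.7038, -0.7038)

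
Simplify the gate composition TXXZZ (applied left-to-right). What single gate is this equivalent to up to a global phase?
T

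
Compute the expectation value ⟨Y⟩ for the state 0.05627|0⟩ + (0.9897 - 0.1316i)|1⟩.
-0.01481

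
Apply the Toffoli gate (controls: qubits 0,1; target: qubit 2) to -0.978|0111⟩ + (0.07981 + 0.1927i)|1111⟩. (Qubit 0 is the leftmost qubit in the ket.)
-0.978|0111⟩ + (0.07981 + 0.1927i)|1101⟩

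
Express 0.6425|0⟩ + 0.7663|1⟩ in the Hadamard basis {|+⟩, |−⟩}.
0.9962|+⟩ - 0.08754|−⟩

With |ψ⟩ = α|0⟩ + β|1⟩, the Hadamard-basis coefficients are ⟨+|ψ⟩ = (α + β)/√2 and ⟨−|ψ⟩ = (α − β)/√2.
Here α = 0.6425, β = 0.7663: (α + β)/√2 = 0.9962, (α − β)/√2 = -0.08754.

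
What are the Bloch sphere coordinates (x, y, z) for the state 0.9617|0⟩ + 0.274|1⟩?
(0.527, 0, 0.8498)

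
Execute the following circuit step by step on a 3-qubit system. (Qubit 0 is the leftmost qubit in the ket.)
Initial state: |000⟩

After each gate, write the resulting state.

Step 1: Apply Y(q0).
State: i|100⟩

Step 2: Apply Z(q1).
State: i|100⟩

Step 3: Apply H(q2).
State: (1/√2)i|100⟩ + (1/√2)i|101⟩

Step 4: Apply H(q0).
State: (1/2)i|000⟩ + (1/2)i|001⟩ - (1/2)i|100⟩ - (1/2)i|101⟩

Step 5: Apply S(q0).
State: (1/2)i|000⟩ + (1/2)i|001⟩ + 1/2|100⟩ + 1/2|101⟩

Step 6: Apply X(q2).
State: (1/2)i|000⟩ + (1/2)i|001⟩ + 1/2|100⟩ + 1/2|101⟩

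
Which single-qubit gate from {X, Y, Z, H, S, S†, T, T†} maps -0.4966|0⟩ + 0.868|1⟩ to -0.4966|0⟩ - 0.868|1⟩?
Z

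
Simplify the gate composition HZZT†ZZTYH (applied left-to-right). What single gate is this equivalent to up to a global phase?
Y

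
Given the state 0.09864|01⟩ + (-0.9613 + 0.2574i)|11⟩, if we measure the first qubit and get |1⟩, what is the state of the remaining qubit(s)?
(-0.966 + 0.2587i)|1⟩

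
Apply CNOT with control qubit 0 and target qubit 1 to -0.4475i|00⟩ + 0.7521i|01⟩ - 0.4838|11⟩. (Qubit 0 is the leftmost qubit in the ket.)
-0.4475i|00⟩ + 0.7521i|01⟩ - 0.4838|10⟩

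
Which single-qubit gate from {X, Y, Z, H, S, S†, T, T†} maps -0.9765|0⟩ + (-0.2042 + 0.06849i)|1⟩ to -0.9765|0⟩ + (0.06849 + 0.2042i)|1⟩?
S†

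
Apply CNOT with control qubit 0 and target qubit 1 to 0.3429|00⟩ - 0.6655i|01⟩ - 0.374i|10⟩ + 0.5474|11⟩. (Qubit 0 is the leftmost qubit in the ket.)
0.3429|00⟩ - 0.6655i|01⟩ + 0.5474|10⟩ - 0.374i|11⟩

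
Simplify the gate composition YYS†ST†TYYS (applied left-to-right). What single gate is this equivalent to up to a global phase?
S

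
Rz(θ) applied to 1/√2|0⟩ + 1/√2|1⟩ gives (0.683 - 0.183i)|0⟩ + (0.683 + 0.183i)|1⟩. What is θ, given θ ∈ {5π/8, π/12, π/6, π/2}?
π/6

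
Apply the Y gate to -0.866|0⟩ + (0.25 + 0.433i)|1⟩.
(0.433 - 0.25i)|0⟩ - 0.866i|1⟩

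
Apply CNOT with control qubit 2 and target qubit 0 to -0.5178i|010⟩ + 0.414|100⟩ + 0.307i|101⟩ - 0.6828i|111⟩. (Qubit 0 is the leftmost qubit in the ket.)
0.307i|001⟩ - 0.5178i|010⟩ - 0.6828i|011⟩ + 0.414|100⟩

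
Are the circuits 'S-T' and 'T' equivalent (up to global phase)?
No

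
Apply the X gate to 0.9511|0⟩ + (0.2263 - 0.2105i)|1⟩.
(0.2263 - 0.2105i)|0⟩ + 0.9511|1⟩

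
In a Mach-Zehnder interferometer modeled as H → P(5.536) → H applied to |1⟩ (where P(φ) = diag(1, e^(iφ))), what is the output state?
(0.1332 + 0.3398i)|0⟩ + (0.8668 - 0.3398i)|1⟩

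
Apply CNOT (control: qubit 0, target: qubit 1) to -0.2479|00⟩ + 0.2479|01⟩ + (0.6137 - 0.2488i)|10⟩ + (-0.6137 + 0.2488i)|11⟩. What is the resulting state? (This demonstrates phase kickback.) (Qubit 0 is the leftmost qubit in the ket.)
-0.2479|00⟩ + 0.2479|01⟩ + (-0.6137 + 0.2488i)|10⟩ + (0.6137 - 0.2488i)|11⟩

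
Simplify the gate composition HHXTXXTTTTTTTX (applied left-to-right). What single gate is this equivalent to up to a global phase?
I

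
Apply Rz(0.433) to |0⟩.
(0.9767 - 0.2148i)|0⟩

Rz(0.433) = [[e^(−iθ/2), 0], [0, e^(iθ/2)]] with e^(±iθ/2) = cos(θ/2) ± i·sin(θ/2); θ = 0.433, cos(θ/2) ≈ 0.976655, sin(θ/2) ≈ 0.214813.
With a = amp(|0⟩) = 1 and b = amp(|1⟩) = 0:
new amp(|0⟩) = (0.976655 - 0.214813i)·a = (0.9767 - 0.2148i)
new amp(|1⟩) = (0.976655 + 0.214813i)·b = 0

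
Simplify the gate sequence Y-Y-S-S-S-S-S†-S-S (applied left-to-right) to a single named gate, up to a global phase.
S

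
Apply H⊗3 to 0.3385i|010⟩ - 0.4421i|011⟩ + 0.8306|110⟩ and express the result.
(0.2937 - 0.03663i)|000⟩ + (0.2937 + 0.276i)|001⟩ + (-0.2937 + 0.03663i)|010⟩ + (-0.2937 - 0.276i)|011⟩ + (-0.2937 - 0.03663i)|100⟩ + (-0.2937 + 0.276i)|101⟩ + (0.2937 + 0.03663i)|110⟩ + (0.2937 - 0.276i)|111⟩

H⊗3 gives amp(|y⟩) = (1/2√2) Σ_x (−1)^(x·y) amp(|x⟩), where x·y is the number of positions in which both x and y have a 1.
|000⟩: (0.3385i - 0.4421i + 0.8306)/(2√2) = (0.2937 - 0.03663i)
|001⟩: (0.3385i + 0.4421i + 0.8306)/(2√2) = (0.2937 + 0.276i)
|010⟩: (-0.3385i + 0.4421i - 0.8306)/(2√2) = (-0.2937 + 0.03663i)
|011⟩: (-0.3385i - 0.4421i - 0.8306)/(2√2) = (-0.2937 - 0.276i)
|100⟩: (0.3385i - 0.4421i - 0.8306)/(2√2) = (-0.2937 - 0.03663i)
|101⟩: (0.3385i + 0.4421i - 0.8306)/(2√2) = (-0.2937 + 0.276i)
|110⟩: (-0.3385i + 0.4421i + 0.8306)/(2√2) = (0.2937 + 0.03663i)
|111⟩: (-0.3385i - 0.4421i + 0.8306)/(2√2) = (0.2937 - 0.276i)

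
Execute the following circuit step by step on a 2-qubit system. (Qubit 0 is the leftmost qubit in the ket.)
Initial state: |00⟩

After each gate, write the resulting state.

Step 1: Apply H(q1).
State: 1/√2|00⟩ + 1/√2|01⟩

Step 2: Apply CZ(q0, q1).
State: 1/√2|00⟩ + 1/√2|01⟩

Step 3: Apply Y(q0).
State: (1/√2)i|10⟩ + (1/√2)i|11⟩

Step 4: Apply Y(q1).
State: 1/√2|10⟩ - 1/√2|11⟩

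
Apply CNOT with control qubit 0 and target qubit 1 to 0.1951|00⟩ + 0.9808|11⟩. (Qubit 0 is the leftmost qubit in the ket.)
0.1951|00⟩ + 0.9808|10⟩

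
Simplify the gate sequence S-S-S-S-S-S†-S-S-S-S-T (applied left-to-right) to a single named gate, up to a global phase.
T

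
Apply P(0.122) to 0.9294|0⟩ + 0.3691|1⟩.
0.9294|0⟩ + (0.3664 + 0.04492i)|1⟩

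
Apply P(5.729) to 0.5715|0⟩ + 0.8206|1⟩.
0.5715|0⟩ + (0.6978 - 0.4318i)|1⟩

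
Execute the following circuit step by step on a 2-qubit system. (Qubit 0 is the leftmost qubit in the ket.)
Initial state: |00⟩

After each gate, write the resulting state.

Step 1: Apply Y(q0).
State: i|10⟩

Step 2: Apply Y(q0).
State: |00⟩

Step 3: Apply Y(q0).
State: i|10⟩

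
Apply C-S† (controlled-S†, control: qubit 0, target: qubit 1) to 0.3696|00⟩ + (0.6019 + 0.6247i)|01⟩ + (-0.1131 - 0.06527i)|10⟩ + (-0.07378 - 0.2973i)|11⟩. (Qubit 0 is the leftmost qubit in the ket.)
0.3696|00⟩ + (0.6019 + 0.6247i)|01⟩ + (-0.1131 - 0.06527i)|10⟩ + (-0.2973 + 0.07378i)|11⟩

C-S† leaves the control-|0⟩ kets |00⟩, |01⟩ unchanged and applies S† to qubit 1 on the control-|1⟩ pair (|10⟩, |11⟩).
S† = [[1, 0], [0, -i]].
With a = amp(|10⟩) = (-0.1131 - 0.06527i) and b = amp(|11⟩) = (-0.07378 - 0.2973i):
new amp(|10⟩) = (1)·a = (-0.1131 - 0.06527i)
new amp(|11⟩) = (-i)·b = (-0.2973 + 0.07378i)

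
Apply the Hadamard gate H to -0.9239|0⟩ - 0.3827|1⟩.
-0.9239|0⟩ - 0.3827|1⟩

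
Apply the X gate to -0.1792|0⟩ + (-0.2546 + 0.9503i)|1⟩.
(-0.2546 + 0.9503i)|0⟩ - 0.1792|1⟩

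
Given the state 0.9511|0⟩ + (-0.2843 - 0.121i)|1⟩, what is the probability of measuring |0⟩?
0.9046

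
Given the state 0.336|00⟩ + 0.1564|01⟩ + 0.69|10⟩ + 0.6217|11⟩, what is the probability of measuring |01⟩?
0.02446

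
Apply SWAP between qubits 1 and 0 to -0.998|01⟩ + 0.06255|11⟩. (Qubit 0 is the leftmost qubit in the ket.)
-0.998|10⟩ + 0.06255|11⟩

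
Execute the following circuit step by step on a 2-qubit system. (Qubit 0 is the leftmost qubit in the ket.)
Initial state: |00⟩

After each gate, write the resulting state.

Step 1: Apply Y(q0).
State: i|10⟩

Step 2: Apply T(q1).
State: i|10⟩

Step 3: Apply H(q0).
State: (1/√2)i|00⟩ - (1/√2)i|10⟩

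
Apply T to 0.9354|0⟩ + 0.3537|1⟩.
0.9354|0⟩ + (0.2501 + 0.2501i)|1⟩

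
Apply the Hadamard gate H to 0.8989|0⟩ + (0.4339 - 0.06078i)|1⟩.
(0.9424 - 0.04298i)|0⟩ + (0.3288 + 0.04298i)|1⟩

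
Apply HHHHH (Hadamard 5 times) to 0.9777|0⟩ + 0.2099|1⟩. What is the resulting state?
0.8398|0⟩ + 0.5429|1⟩

H² = I, so H^5 = H: a single Hadamard. With (a, b) = (0.9777, 0.2099), H gives ((a + b)/√2, (a − b)/√2) = (0.8398, 0.5429).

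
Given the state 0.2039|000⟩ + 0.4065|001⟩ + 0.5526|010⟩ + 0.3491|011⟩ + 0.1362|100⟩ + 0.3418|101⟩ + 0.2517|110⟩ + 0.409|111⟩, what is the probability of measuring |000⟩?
0.04158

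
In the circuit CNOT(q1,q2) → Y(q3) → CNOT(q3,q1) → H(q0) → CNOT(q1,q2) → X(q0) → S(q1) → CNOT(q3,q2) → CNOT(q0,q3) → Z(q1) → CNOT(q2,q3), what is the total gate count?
11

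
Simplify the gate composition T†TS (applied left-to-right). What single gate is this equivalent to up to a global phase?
S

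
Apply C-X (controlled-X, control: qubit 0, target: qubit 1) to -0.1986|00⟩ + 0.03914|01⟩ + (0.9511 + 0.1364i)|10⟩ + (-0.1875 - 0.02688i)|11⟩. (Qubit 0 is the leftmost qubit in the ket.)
-0.1986|00⟩ + 0.03914|01⟩ + (-0.1875 - 0.02688i)|10⟩ + (0.9511 + 0.1364i)|11⟩

C-X leaves the control-|0⟩ kets |00⟩, |01⟩ unchanged and applies X to qubit 1 on the control-|1⟩ pair (|10⟩, |11⟩).
X = [[0, 1], [1, 0]].
With a = amp(|10⟩) = (0.9511 + 0.1364i) and b = amp(|11⟩) = (-0.1875 - 0.02688i):
new amp(|10⟩) = (1)·b = (-0.1875 - 0.02688i)
new amp(|11⟩) = (1)·a = (0.9511 + 0.1364i)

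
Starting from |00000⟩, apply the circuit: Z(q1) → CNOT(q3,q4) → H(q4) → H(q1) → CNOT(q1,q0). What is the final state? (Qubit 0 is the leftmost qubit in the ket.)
1/2|00000⟩ + 1/2|00001⟩ + 1/2|11000⟩ + 1/2|11001⟩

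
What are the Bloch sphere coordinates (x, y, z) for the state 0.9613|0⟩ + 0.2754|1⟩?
(0.5295, 0, 0.8483)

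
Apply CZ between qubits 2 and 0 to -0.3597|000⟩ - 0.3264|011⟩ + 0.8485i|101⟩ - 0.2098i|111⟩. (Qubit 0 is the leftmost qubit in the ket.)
-0.3597|000⟩ - 0.3264|011⟩ - 0.8485i|101⟩ + 0.2098i|111⟩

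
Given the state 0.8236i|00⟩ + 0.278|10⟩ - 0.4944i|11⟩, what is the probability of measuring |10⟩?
0.07728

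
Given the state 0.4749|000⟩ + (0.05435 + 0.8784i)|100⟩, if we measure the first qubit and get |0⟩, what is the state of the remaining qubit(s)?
|00⟩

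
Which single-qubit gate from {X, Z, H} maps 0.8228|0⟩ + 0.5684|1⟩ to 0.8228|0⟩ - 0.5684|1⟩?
Z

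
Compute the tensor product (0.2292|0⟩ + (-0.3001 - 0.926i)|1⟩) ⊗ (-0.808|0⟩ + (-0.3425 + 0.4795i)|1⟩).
-0.1852|00⟩ + (-0.0785 + 0.1099i)|01⟩ + (0.2425 + 0.7482i)|10⟩ + (0.5468 + 0.1733i)|11⟩

amp(|b₁b₂…⟩) = product of the factor amplitudes for bits b₁, b₂, …; only kets whose every factor amplitude is nonzero survive.
|00⟩: (0.2292)(-0.808) = -0.1852
|01⟩: (0.2292)(-0.3425 + 0.4795i) = (-0.0785 + 0.1099i)
|10⟩: (-0.3001 - 0.926i)(-0.808) = (0.2425 + 0.7482i)
|11⟩: (-0.3001 - 0.926i)(-0.3425 + 0.4795i) = (0.5468 + 0.1733i)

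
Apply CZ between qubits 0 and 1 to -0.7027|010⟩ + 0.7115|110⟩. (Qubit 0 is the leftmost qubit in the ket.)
-0.7027|010⟩ - 0.7115|110⟩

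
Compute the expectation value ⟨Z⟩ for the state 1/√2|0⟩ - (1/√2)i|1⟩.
0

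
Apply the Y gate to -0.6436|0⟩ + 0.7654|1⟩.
-0.7654i|0⟩ - 0.6436i|1⟩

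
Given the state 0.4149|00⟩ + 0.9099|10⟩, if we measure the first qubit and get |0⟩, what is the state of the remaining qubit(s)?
|0⟩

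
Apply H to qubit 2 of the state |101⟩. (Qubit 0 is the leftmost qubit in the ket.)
1/√2|100⟩ - 1/√2|101⟩

H on qubit 2 mixes each pair of kets that differ only in qubit 2: amplitudes (a, b) of (|…0…⟩, |…1…⟩) become ((a + b)/√2, (a − b)/√2). Kets absent from the input have amplitude 0.
(|100⟩, |101⟩): (a, b) = (0, 1) → (1/√2, -1/√2)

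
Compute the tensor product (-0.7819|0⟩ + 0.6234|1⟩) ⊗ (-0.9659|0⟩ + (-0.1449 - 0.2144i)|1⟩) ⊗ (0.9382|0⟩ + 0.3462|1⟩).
0.7086|000⟩ + 0.2615|001⟩ + (0.1063 + 0.1573i)|010⟩ + (0.03922 + 0.05804i)|011⟩ - 0.5649|100⟩ - 0.2085|101⟩ + (-0.08475 - 0.1254i)|110⟩ + (-0.03127 - 0.04627i)|111⟩

amp(|b₁b₂…⟩) = product of the factor amplitudes for bits b₁, b₂, …; only kets whose every factor amplitude is nonzero survive.
|000⟩: (-0.7819)(-0.9659)(0.9382) = 0.7086
|001⟩: (-0.7819)(-0.9659)(0.3462) = 0.2615
|010⟩: (-0.7819)(-0.1449 - 0.2144i)(0.9382) = (0.1063 + 0.1573i)
|011⟩: (-0.7819)(-0.1449 - 0.2144i)(0.3462) = (0.03922 + 0.05804i)
|100⟩: (0.6234)(-0.9659)(0.9382) = -0.5649
|101⟩: (0.6234)(-0.9659)(0.3462) = -0.2085
|110⟩: (0.6234)(-0.1449 - 0.2144i)(0.9382) = (-0.08475 - 0.1254i)
|111⟩: (0.6234)(-0.1449 - 0.2144i)(0.3462) = (-0.03127 - 0.04627i)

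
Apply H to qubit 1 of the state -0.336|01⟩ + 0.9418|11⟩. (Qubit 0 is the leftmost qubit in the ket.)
-0.2376|00⟩ + 0.2376|01⟩ + 0.666|10⟩ - 0.666|11⟩

H on qubit 1 mixes each pair of kets that differ only in qubit 1: amplitudes (a, b) of (|…0…⟩, |…1…⟩) become ((a + b)/√2, (a − b)/√2). Kets absent from the input have amplitude 0.
(|00⟩, |01⟩): (a, b) = (0, -0.336) → (-0.2376, 0.2376)
(|10⟩, |11⟩): (a, b) = (0, 0.9418) → (0.666, -0.666)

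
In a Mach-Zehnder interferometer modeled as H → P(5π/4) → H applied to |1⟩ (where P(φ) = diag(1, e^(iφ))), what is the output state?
(0.8536 + (1/√8)i)|0⟩ + (0.1464 - (1/√8)i)|1⟩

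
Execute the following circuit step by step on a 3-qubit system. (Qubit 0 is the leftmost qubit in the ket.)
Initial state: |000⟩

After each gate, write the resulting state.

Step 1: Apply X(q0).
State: |100⟩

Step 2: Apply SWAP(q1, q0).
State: |010⟩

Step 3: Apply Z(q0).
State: |010⟩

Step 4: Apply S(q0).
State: |010⟩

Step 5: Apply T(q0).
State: |010⟩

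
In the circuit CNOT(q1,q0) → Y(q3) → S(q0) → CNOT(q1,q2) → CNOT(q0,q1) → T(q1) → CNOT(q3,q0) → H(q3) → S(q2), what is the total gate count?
9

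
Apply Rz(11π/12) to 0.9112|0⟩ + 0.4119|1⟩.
(0.1189 - 0.9034i)|0⟩ + (0.05376 + 0.4084i)|1⟩

Rz(11π/12) = [[e^(−iθ/2), 0], [0, e^(iθ/2)]] with e^(±iθ/2) = cos(θ/2) ± i·sin(θ/2); θ = 11π/12, cos(θ/2) ≈ 0.130526, sin(θ/2) ≈ 0.991445.
With a = amp(|0⟩) = 0.9112 and b = amp(|1⟩) = 0.4119:
new amp(|0⟩) = (0.130526 - 0.991445i)·a = (0.1189 - 0.9034i)
new amp(|1⟩) = (0.130526 + 0.991445i)·b = (0.05376 + 0.4084i)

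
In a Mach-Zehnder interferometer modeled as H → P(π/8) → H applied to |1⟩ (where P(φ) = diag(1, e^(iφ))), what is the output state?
(0.03806 - 0.1913i)|0⟩ + (0.9619 + 0.1913i)|1⟩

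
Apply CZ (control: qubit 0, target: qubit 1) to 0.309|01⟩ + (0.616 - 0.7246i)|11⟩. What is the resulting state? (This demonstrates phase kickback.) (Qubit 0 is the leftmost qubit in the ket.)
0.309|01⟩ + (-0.616 + 0.7246i)|11⟩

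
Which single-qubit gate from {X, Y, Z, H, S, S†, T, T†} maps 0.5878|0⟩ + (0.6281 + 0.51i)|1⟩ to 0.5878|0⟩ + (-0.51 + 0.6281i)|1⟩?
S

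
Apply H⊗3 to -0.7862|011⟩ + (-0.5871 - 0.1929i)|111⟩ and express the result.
(-0.4855 - 0.0682i)|000⟩ + (0.4855 + 0.0682i)|001⟩ + (0.4855 + 0.0682i)|010⟩ + (-0.4855 - 0.0682i)|011⟩ + (-0.07039 + 0.0682i)|100⟩ + (0.07039 - 0.0682i)|101⟩ + (0.07039 - 0.0682i)|110⟩ + (-0.07039 + 0.0682i)|111⟩

H⊗3 gives amp(|y⟩) = (1/2√2) Σ_x (−1)^(x·y) amp(|x⟩), where x·y is the number of positions in which both x and y have a 1.
|000⟩: (-0.7862 + (-0.5871 - 0.1929i))/(2√2) = (-0.4855 - 0.0682i)
|001⟩: (0.7862 - (-0.5871 - 0.1929i))/(2√2) = (0.4855 + 0.0682i)
|010⟩: (0.7862 - (-0.5871 - 0.1929i))/(2√2) = (0.4855 + 0.0682i)
|011⟩: (-0.7862 + (-0.5871 - 0.1929i))/(2√2) = (-0.4855 - 0.0682i)
|100⟩: (-0.7862 - (-0.5871 - 0.1929i))/(2√2) = (-0.07039 + 0.0682i)
|101⟩: (0.7862 + (-0.5871 - 0.1929i))/(2√2) = (0.07039 - 0.0682i)
|110⟩: (0.7862 + (-0.5871 - 0.1929i))/(2√2) = (0.07039 - 0.0682i)
|111⟩: (-0.7862 - (-0.5871 - 0.1929i))/(2√2) = (-0.07039 + 0.0682i)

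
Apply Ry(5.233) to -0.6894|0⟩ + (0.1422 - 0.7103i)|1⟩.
(0.5252 + 0.3561i)|0⟩ + (-0.4686 + 0.6146i)|1⟩

Ry(5.233) = [[cos(θ/2), −sin(θ/2)], [sin(θ/2), cos(θ/2)]]; θ = 5.233, cos(θ/2) ≈ -0.865277, sin(θ/2) ≈ 0.501293.
With a = amp(|0⟩) = -0.6894 and b = amp(|1⟩) = (0.1422 - 0.7103i):
new amp(|0⟩) = (-0.865277)·a + (-0.501293)·b = (0.5252 + 0.3561i)
new amp(|1⟩) = (0.501293)·a + (-0.865277)·b = (-0.4686 + 0.6146i)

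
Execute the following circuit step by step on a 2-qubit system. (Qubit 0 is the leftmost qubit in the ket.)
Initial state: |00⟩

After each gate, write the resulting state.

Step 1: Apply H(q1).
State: 1/√2|00⟩ + 1/√2|01⟩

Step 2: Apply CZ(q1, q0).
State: 1/√2|00⟩ + 1/√2|01⟩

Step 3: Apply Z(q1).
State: 1/√2|00⟩ - 1/√2|01⟩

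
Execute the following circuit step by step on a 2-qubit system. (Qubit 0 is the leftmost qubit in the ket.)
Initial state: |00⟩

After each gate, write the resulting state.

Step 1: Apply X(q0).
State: |10⟩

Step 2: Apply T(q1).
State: |10⟩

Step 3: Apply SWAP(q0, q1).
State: |01⟩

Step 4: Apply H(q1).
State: 1/√2|00⟩ - 1/√2|01⟩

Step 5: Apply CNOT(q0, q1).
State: 1/√2|00⟩ - 1/√2|01⟩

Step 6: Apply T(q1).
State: 1/√2|00⟩ + (-1/2 - (1/2)i)|01⟩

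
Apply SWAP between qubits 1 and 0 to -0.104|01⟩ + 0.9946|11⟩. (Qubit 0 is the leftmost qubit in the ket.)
-0.104|10⟩ + 0.9946|11⟩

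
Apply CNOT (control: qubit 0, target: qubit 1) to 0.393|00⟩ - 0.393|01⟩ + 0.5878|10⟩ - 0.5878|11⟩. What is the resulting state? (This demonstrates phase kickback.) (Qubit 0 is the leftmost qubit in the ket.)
0.393|00⟩ - 0.393|01⟩ - 0.5878|10⟩ + 0.5878|11⟩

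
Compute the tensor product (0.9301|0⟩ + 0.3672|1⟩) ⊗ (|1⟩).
0.9301|01⟩ + 0.3672|11⟩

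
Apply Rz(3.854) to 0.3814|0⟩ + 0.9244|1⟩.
(-0.133 - 0.3575i)|0⟩ + (-0.3224 + 0.8664i)|1⟩

Rz(3.854) = [[e^(−iθ/2), 0], [0, e^(iθ/2)]] with e^(±iθ/2) = cos(θ/2) ± i·sin(θ/2); θ = 3.854, cos(θ/2) ≈ -0.348719, sin(θ/2) ≈ 0.937227.
With a = amp(|0⟩) = 0.3814 and b = amp(|1⟩) = 0.9244:
new amp(|0⟩) = (-0.348719 - 0.937227i)·a = (-0.133 - 0.3575i)
new amp(|1⟩) = (-0.348719 + 0.937227i)·b = (-0.3224 + 0.8664i)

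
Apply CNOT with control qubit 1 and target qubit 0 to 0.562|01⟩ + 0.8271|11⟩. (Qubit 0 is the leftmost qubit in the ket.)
0.8271|01⟩ + 0.562|11⟩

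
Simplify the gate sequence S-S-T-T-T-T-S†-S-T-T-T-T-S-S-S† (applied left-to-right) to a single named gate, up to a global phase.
S†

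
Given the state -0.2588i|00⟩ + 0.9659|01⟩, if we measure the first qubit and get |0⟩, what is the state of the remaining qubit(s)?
-0.2588i|0⟩ + 0.9659|1⟩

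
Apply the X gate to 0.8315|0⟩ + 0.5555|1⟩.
0.5555|0⟩ + 0.8315|1⟩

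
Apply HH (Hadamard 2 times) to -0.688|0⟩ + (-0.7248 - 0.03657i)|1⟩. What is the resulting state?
-0.688|0⟩ + (-0.7248 - 0.03657i)|1⟩

H² = I, so an even number of Hadamards cancels: H^2 = I and the state is unchanged.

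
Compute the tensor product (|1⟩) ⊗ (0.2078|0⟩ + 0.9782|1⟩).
0.2078|10⟩ + 0.9782|11⟩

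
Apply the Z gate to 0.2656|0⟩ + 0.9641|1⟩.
0.2656|0⟩ - 0.9641|1⟩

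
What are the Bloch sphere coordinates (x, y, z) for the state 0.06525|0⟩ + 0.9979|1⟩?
(0.1302, 0, -0.9915)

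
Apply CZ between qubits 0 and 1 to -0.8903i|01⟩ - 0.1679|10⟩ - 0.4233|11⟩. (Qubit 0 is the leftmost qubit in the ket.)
-0.8903i|01⟩ - 0.1679|10⟩ + 0.4233|11⟩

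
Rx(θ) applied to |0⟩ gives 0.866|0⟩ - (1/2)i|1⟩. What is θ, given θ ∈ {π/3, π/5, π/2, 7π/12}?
π/3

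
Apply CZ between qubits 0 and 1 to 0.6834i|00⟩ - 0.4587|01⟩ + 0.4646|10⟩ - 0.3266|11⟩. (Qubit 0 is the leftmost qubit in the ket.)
0.6834i|00⟩ - 0.4587|01⟩ + 0.4646|10⟩ + 0.3266|11⟩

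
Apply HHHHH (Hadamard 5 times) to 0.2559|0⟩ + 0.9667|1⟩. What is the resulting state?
0.8645|0⟩ - 0.5026|1⟩

H² = I, so H^5 = H: a single Hadamard. With (a, b) = (0.2559, 0.9667), H gives ((a + b)/√2, (a − b)/√2) = (0.8645, -0.5026).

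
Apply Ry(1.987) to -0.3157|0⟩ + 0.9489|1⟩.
-0.9674|0⟩ + 0.2533|1⟩

Ry(1.987) = [[cos(θ/2), −sin(θ/2)], [sin(θ/2), cos(θ/2)]]; θ = 1.987, cos(θ/2) ≈ 0.54576, sin(θ/2) ≈ 0.837941.
With a = amp(|0⟩) = -0.3157 and b = amp(|1⟩) = 0.9489:
new amp(|0⟩) = (0.54576)·a + (-0.837941)·b = -0.9674
new amp(|1⟩) = (0.837941)·a + (0.54576)·b = 0.2533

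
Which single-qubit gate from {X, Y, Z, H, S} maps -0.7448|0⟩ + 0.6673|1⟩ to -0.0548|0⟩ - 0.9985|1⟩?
H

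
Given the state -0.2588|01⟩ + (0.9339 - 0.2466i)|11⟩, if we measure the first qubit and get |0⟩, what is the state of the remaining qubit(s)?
-|1⟩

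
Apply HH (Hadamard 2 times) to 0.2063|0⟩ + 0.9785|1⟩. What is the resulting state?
0.2063|0⟩ + 0.9785|1⟩

H² = I, so an even number of Hadamards cancels: H^2 = I and the state is unchanged.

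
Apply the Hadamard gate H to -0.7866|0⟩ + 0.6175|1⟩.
-0.1196|0⟩ - 0.9928|1⟩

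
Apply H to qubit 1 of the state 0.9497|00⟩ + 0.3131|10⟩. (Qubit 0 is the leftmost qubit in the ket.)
0.6715|00⟩ + 0.6715|01⟩ + 0.2214|10⟩ + 0.2214|11⟩

H on qubit 1 mixes each pair of kets that differ only in qubit 1: amplitudes (a, b) of (|…0…⟩, |…1…⟩) become ((a + b)/√2, (a − b)/√2). Kets absent from the input have amplitude 0.
(|00⟩, |01⟩): (a, b) = (0.9497, 0) → (0.6715, 0.6715)
(|10⟩, |11⟩): (a, b) = (0.3131, 0) → (0.2214, 0.2214)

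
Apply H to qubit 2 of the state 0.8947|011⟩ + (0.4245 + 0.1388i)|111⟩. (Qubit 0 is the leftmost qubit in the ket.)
0.6326|010⟩ - 0.6326|011⟩ + (0.3002 + 0.09815i)|110⟩ + (-0.3002 - 0.09815i)|111⟩

H on qubit 2 mixes each pair of kets that differ only in qubit 2: amplitudes (a, b) of (|…0…⟩, |…1…⟩) become ((a + b)/√2, (a − b)/√2). Kets absent from the input have amplitude 0.
(|010⟩, |011⟩): (a, b) = (0, 0.8947) → (0.6326, -0.6326)
(|110⟩, |111⟩): (a, b) = (0, (0.4245 + 0.1388i)) → ((0.3002 + 0.09815i), (-0.3002 - 0.09815i))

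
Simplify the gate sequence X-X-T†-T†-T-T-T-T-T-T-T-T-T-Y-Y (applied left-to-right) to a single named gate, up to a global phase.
T†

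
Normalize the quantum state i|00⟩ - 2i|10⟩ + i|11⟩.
(1/√6)i|00⟩ - 0.8165i|10⟩ + (1/√6)i|11⟩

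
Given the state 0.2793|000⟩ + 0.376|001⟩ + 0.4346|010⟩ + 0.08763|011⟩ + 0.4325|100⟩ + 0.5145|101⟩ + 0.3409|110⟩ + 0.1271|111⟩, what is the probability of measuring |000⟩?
0.07801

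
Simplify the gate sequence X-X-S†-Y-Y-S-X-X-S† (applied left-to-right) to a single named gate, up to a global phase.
S†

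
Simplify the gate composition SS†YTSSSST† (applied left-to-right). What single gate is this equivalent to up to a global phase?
Y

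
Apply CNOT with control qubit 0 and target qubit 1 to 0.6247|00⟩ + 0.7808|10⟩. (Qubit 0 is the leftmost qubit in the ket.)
0.6247|00⟩ + 0.7808|11⟩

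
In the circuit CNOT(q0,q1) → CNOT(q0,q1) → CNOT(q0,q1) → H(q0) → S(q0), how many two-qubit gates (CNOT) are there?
3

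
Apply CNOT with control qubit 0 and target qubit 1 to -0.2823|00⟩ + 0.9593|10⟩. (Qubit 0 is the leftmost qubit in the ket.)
-0.2823|00⟩ + 0.9593|11⟩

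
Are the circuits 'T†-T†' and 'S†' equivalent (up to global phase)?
Yes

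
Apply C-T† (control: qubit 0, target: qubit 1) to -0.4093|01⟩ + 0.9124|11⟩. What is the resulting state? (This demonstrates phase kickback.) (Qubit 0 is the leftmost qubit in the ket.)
-0.4093|01⟩ + (0.6452 - 0.6452i)|11⟩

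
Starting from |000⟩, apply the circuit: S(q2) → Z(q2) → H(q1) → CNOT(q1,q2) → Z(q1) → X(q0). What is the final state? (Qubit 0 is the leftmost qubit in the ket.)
1/√2|100⟩ - 1/√2|111⟩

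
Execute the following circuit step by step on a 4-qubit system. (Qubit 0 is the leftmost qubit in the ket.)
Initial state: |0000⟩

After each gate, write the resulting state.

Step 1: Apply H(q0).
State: 1/√2|0000⟩ + 1/√2|1000⟩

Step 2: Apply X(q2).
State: 1/√2|0010⟩ + 1/√2|1010⟩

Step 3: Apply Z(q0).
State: 1/√2|0010⟩ - 1/√2|1010⟩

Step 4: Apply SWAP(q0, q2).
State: 1/√2|1000⟩ - 1/√2|1010⟩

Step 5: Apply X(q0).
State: 1/√2|0000⟩ - 1/√2|0010⟩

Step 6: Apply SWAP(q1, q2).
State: 1/√2|0000⟩ - 1/√2|0100⟩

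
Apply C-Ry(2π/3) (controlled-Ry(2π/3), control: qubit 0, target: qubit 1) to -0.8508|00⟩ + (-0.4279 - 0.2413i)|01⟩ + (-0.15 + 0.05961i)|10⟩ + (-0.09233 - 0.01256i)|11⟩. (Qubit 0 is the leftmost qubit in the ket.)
-0.8508|00⟩ + (-0.4279 - 0.2413i)|01⟩ + (0.00496 + 0.04068i)|10⟩ + (-0.1761 + 0.04534i)|11⟩

C-Ry(2π/3) leaves the control-|0⟩ kets |00⟩, |01⟩ unchanged and applies Ry(2π/3) to qubit 1 on the control-|1⟩ pair (|10⟩, |11⟩).
Ry(2π/3) = [[cos(θ/2), −sin(θ/2)], [sin(θ/2), cos(θ/2)]]; θ = 2π/3, cos(θ/2) ≈ 0.5, sin(θ/2) ≈ 0.866025.
With a = amp(|10⟩) = (-0.15 + 0.05961i) and b = amp(|11⟩) = (-0.09233 - 0.01256i):
new amp(|10⟩) = (0.5)·a + (-0.866025)·b = (0.00496 + 0.04068i)
new amp(|11⟩) = (0.866025)·a + (0.5)·b = (-0.1761 + 0.04534i)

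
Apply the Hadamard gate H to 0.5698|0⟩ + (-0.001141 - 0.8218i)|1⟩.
(0.4021 - 0.5811i)|0⟩ + (0.4037 + 0.5811i)|1⟩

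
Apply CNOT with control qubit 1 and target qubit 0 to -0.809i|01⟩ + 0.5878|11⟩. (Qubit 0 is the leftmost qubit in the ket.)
0.5878|01⟩ - 0.809i|11⟩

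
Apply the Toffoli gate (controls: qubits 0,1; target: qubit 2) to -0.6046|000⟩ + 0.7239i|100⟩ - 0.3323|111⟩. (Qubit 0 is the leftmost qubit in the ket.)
-0.6046|000⟩ + 0.7239i|100⟩ - 0.3323|110⟩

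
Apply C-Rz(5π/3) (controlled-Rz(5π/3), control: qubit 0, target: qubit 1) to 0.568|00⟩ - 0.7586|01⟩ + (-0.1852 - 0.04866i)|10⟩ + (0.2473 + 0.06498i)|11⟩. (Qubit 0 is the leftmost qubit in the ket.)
0.568|00⟩ - 0.7586|01⟩ + (0.1361 + 0.1347i)|10⟩ + (-0.2467 + 0.06738i)|11⟩

C-Rz(5π/3) leaves the control-|0⟩ kets |00⟩, |01⟩ unchanged and applies Rz(5π/3) to qubit 1 on the control-|1⟩ pair (|10⟩, |11⟩).
Rz(5π/3) = [[e^(−iθ/2), 0], [0, e^(iθ/2)]] with e^(±iθ/2) = cos(θ/2) ± i·sin(θ/2); θ = 5π/3, cos(θ/2) ≈ -0.866025, sin(θ/2) ≈ 0.5.
With a = amp(|10⟩) = (-0.1852 - 0.04866i) and b = amp(|11⟩) = (0.2473 + 0.06498i):
new amp(|10⟩) = (-0.866025 - 0.5i)·a = (0.1361 + 0.1347i)
new amp(|11⟩) = (-0.866025 + 0.5i)·b = (-0.2467 + 0.06738i)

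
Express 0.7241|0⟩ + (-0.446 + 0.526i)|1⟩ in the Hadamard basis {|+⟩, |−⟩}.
(0.1966 + 0.3719i)|+⟩ + (0.8274 - 0.3719i)|−⟩

With |ψ⟩ = α|0⟩ + β|1⟩, the Hadamard-basis coefficients are ⟨+|ψ⟩ = (α + β)/√2 and ⟨−|ψ⟩ = (α − β)/√2.
Here α = 0.7241, β = (-0.446 + 0.526i): (α + β)/√2 = (0.1966 + 0.3719i), (α − β)/√2 = (0.8274 - 0.3719i).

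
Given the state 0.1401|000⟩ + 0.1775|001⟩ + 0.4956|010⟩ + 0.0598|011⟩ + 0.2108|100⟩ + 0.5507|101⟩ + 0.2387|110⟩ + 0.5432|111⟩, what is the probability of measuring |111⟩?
0.2951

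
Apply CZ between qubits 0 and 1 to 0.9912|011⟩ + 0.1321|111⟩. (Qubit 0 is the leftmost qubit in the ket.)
0.9912|011⟩ - 0.1321|111⟩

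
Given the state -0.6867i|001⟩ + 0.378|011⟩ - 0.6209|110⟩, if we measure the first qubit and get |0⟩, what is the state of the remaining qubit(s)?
-0.876i|01⟩ + 0.4822|11⟩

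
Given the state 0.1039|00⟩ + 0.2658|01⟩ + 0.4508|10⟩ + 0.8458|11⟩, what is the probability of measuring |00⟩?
0.0108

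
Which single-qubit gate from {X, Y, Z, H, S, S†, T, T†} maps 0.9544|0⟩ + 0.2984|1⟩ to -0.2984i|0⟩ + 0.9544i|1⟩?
Y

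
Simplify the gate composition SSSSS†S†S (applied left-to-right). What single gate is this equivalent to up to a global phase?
S†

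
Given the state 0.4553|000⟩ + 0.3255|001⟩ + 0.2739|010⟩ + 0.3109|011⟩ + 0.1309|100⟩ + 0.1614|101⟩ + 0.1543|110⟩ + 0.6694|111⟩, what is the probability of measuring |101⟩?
0.02605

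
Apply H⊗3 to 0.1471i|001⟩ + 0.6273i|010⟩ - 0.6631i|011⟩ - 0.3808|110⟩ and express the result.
(-0.1346 + 0.03935i)|000⟩ + (-0.1346 + 0.4042i)|001⟩ + (0.1346 + 0.06466i)|010⟩ + (0.1346 - 0.5082i)|011⟩ + (0.1346 + 0.03935i)|100⟩ + (0.1346 + 0.4042i)|101⟩ + (-0.1346 + 0.06466i)|110⟩ + (-0.1346 - 0.5082i)|111⟩

H⊗3 gives amp(|y⟩) = (1/2√2) Σ_x (−1)^(x·y) amp(|x⟩), where x·y is the number of positions in which both x and y have a 1.
|000⟩: (0.1471i + 0.6273i - 0.6631i - 0.3808)/(2√2) = (-0.1346 + 0.03935i)
|001⟩: (-0.1471i + 0.6273i + 0.6631i - 0.3808)/(2√2) = (-0.1346 + 0.4042i)
|010⟩: (0.1471i - 0.6273i + 0.6631i + 0.3808)/(2√2) = (0.1346 + 0.06466i)
|011⟩: (-0.1471i - 0.6273i - 0.6631i + 0.3808)/(2√2) = (0.1346 - 0.5082i)
|100⟩: (0.1471i + 0.6273i - 0.6631i + 0.3808)/(2√2) = (0.1346 + 0.03935i)
|101⟩: (-0.1471i + 0.6273i + 0.6631i + 0.3808)/(2√2) = (0.1346 + 0.4042i)
|110⟩: (0.1471i - 0.6273i + 0.6631i - 0.3808)/(2√2) = (-0.1346 + 0.06466i)
|111⟩: (-0.1471i - 0.6273i - 0.6631i - 0.3808)/(2√2) = (-0.1346 - 0.5082i)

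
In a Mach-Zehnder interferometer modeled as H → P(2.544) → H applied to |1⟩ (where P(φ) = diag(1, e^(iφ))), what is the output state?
(0.9133 - 0.2813i)|0⟩ + (0.08665 + 0.2813i)|1⟩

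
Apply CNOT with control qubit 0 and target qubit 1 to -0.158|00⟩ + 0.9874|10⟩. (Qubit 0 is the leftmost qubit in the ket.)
-0.158|00⟩ + 0.9874|11⟩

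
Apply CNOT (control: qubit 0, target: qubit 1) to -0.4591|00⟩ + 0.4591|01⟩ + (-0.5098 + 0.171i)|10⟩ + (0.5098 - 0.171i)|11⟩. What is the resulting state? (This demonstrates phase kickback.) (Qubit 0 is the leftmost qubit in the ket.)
-0.4591|00⟩ + 0.4591|01⟩ + (0.5098 - 0.171i)|10⟩ + (-0.5098 + 0.171i)|11⟩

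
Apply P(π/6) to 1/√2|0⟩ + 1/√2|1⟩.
1/√2|0⟩ + (0.6124 + (1/√8)i)|1⟩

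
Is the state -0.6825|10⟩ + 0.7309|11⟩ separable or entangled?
Separable

Writing the state as a|00⟩ + b|01⟩ + c|10⟩ + d|11⟩, it is a product state iff ad − bc = 0.
Here (a, b, c, d) = (0, 0, -0.6825, 0.7309): ad − bc = (0)(0.7309) − (0)(-0.6825) = 0, so the state is separable.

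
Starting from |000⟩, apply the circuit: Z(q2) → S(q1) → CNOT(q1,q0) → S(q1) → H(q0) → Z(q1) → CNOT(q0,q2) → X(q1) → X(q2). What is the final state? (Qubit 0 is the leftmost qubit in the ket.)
1/√2|011⟩ + 1/√2|110⟩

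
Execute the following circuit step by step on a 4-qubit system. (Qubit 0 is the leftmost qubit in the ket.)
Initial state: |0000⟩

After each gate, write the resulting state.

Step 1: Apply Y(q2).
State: i|0010⟩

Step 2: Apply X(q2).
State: i|0000⟩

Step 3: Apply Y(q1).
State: -|0100⟩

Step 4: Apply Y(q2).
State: -i|0110⟩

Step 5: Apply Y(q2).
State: -|0100⟩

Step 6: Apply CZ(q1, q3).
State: -|0100⟩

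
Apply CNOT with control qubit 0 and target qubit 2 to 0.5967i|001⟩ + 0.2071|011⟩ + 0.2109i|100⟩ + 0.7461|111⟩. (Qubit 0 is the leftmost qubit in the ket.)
0.5967i|001⟩ + 0.2071|011⟩ + 0.2109i|101⟩ + 0.7461|110⟩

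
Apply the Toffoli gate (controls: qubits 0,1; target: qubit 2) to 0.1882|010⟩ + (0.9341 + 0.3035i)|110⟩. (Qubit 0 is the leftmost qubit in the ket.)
0.1882|010⟩ + (0.9341 + 0.3035i)|111⟩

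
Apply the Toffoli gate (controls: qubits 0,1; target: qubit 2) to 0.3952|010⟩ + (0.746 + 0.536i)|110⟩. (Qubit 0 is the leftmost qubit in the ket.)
0.3952|010⟩ + (0.746 + 0.536i)|111⟩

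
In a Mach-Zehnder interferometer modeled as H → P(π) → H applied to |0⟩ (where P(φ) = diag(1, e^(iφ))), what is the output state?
|1⟩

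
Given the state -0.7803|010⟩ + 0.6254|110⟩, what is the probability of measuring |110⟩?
0.3911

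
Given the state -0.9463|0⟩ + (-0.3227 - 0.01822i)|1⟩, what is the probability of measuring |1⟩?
0.1045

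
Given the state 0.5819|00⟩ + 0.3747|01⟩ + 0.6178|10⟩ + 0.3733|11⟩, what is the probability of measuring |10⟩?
0.3817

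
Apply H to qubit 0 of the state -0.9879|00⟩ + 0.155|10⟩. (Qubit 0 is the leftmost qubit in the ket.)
-0.5889|00⟩ - 0.8082|10⟩

H on qubit 0 mixes each pair of kets that differ only in qubit 0: amplitudes (a, b) of (|…0…⟩, |…1…⟩) become ((a + b)/√2, (a − b)/√2). Kets absent from the input have amplitude 0.
(|00⟩, |10⟩): (a, b) = (-0.9879, 0.155) → (-0.5889, -0.8082)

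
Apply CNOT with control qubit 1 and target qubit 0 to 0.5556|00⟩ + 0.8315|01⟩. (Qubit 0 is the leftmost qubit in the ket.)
0.5556|00⟩ + 0.8315|11⟩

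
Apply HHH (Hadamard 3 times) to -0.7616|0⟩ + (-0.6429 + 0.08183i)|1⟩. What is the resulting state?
(-0.9931 + 0.05786i)|0⟩ + (-0.08393 - 0.05786i)|1⟩

H² = I, so H^3 = H: a single Hadamard. With (a, b) = (-0.7616, (-0.6429 + 0.08183i)), H gives ((a + b)/√2, (a − b)/√2) = ((-0.9931 + 0.05786i), (-0.08393 - 0.05786i)).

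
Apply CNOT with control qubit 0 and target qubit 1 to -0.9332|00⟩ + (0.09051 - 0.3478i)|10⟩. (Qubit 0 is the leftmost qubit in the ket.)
-0.9332|00⟩ + (0.09051 - 0.3478i)|11⟩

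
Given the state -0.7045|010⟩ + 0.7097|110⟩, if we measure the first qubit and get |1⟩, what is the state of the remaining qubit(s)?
|10⟩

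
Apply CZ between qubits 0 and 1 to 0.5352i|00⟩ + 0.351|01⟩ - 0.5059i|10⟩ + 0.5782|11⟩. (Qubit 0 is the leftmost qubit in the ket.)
0.5352i|00⟩ + 0.351|01⟩ - 0.5059i|10⟩ - 0.5782|11⟩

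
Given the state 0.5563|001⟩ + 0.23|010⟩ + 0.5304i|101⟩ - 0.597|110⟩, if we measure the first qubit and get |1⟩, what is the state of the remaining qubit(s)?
0.6642i|01⟩ - 0.7476|10⟩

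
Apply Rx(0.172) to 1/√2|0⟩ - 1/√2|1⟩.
(0.7045 + 0.06074i)|0⟩ + (-0.7045 - 0.06074i)|1⟩

Rx(0.172) = [[cos(θ/2), −i·sin(θ/2)], [−i·sin(θ/2), cos(θ/2)]]; θ = 0.172, cos(θ/2) ≈ 0.996304, sin(θ/2) ≈ 0.085894.
With a = amp(|0⟩) = 1/√2 and b = amp(|1⟩) = -1/√2:
new amp(|0⟩) = (0.996304)·a + (-0.085894i)·b = (0.7045 + 0.06074i)
new amp(|1⟩) = (-0.085894i)·a + (0.996304)·b = (-0.7045 - 0.06074i)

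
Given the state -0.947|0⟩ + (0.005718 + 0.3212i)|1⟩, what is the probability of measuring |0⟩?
0.8968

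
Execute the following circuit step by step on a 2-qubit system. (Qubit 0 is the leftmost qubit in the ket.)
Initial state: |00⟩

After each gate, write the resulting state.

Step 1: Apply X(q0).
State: |10⟩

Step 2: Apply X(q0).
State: |00⟩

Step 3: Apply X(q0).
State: |10⟩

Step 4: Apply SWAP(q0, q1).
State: |01⟩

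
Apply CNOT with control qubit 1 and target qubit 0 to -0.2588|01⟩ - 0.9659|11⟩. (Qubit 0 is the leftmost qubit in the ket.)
-0.9659|01⟩ - 0.2588|11⟩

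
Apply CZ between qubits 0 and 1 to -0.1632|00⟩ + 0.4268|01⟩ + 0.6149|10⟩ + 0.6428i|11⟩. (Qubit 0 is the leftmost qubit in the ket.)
-0.1632|00⟩ + 0.4268|01⟩ + 0.6149|10⟩ - 0.6428i|11⟩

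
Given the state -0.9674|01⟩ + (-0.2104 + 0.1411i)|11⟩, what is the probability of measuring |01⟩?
0.9359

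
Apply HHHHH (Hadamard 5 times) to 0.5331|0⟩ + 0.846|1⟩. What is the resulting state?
0.9752|0⟩ - 0.2213|1⟩

H² = I, so H^5 = H: a single Hadamard. With (a, b) = (0.5331, 0.846), H gives ((a + b)/√2, (a − b)/√2) = (0.9752, -0.2213).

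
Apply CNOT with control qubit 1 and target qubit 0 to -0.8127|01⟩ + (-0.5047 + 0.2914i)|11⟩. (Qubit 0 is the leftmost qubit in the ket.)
(-0.5047 + 0.2914i)|01⟩ - 0.8127|11⟩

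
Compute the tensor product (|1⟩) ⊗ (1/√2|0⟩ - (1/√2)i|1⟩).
1/√2|10⟩ - (1/√2)i|11⟩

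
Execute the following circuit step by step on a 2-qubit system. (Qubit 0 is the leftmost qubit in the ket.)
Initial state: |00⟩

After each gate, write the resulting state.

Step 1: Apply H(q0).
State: 1/√2|00⟩ + 1/√2|10⟩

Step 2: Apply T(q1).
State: 1/√2|00⟩ + 1/√2|10⟩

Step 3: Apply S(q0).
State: 1/√2|00⟩ + (1/√2)i|10⟩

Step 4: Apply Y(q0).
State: 1/√2|00⟩ + (1/√2)i|10⟩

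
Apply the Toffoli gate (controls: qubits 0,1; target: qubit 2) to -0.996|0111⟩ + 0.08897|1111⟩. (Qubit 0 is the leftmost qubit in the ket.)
-0.996|0111⟩ + 0.08897|1101⟩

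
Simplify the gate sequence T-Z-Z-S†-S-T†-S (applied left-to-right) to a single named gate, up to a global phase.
S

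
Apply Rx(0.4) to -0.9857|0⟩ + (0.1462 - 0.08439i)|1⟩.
(-0.9828 - 0.02905i)|0⟩ + (0.1433 + 0.1131i)|1⟩

Rx(0.4) = [[cos(θ/2), −i·sin(θ/2)], [−i·sin(θ/2), cos(θ/2)]]; θ = 0.4, cos(θ/2) ≈ 0.980067, sin(θ/2) ≈ 0.198669.
With a = amp(|0⟩) = -0.9857 and b = amp(|1⟩) = (0.1462 - 0.08439i):
new amp(|0⟩) = (0.980067)·a + (-0.198669i)·b = (-0.9828 - 0.02905i)
new amp(|1⟩) = (-0.198669i)·a + (0.980067)·b = (0.1433 + 0.1131i)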